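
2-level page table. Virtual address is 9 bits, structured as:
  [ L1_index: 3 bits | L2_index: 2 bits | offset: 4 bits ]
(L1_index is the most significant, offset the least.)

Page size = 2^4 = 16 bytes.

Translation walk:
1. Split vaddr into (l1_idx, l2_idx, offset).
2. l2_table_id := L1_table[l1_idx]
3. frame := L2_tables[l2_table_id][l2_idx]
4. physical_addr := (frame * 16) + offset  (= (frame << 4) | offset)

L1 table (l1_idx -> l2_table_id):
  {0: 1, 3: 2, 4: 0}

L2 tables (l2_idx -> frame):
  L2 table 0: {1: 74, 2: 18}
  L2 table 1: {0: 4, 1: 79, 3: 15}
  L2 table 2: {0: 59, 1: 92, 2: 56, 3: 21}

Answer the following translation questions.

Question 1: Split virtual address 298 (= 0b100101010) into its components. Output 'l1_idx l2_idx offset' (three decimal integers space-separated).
vaddr = 298 = 0b100101010
  top 3 bits -> l1_idx = 4
  next 2 bits -> l2_idx = 2
  bottom 4 bits -> offset = 10

Answer: 4 2 10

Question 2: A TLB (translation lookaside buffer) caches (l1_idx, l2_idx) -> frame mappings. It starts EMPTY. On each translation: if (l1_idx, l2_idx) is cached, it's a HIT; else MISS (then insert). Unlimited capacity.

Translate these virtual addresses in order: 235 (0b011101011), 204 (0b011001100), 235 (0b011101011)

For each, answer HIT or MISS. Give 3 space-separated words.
Answer: MISS MISS HIT

Derivation:
vaddr=235: (3,2) not in TLB -> MISS, insert
vaddr=204: (3,0) not in TLB -> MISS, insert
vaddr=235: (3,2) in TLB -> HIT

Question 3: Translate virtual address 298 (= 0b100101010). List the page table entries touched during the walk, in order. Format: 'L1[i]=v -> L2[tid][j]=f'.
vaddr = 298 = 0b100101010
Split: l1_idx=4, l2_idx=2, offset=10

Answer: L1[4]=0 -> L2[0][2]=18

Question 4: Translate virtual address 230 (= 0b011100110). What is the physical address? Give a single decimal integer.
Answer: 902

Derivation:
vaddr = 230 = 0b011100110
Split: l1_idx=3, l2_idx=2, offset=6
L1[3] = 2
L2[2][2] = 56
paddr = 56 * 16 + 6 = 902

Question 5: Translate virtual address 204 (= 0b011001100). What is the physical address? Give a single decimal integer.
vaddr = 204 = 0b011001100
Split: l1_idx=3, l2_idx=0, offset=12
L1[3] = 2
L2[2][0] = 59
paddr = 59 * 16 + 12 = 956

Answer: 956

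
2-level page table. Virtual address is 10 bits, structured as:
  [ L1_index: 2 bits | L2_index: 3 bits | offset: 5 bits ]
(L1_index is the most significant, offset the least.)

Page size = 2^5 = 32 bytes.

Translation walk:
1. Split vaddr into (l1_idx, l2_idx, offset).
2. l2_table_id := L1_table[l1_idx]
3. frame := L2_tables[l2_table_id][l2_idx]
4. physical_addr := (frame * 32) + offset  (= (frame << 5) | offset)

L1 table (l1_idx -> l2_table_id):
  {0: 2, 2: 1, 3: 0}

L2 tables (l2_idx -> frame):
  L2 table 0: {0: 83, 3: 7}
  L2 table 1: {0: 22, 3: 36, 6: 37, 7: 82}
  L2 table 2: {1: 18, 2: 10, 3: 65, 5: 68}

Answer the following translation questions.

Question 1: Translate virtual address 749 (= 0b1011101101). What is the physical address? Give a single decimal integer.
Answer: 2637

Derivation:
vaddr = 749 = 0b1011101101
Split: l1_idx=2, l2_idx=7, offset=13
L1[2] = 1
L2[1][7] = 82
paddr = 82 * 32 + 13 = 2637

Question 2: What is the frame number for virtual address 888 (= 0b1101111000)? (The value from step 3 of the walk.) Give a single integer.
vaddr = 888: l1_idx=3, l2_idx=3
L1[3] = 0; L2[0][3] = 7

Answer: 7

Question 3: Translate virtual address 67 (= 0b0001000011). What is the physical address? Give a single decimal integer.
Answer: 323

Derivation:
vaddr = 67 = 0b0001000011
Split: l1_idx=0, l2_idx=2, offset=3
L1[0] = 2
L2[2][2] = 10
paddr = 10 * 32 + 3 = 323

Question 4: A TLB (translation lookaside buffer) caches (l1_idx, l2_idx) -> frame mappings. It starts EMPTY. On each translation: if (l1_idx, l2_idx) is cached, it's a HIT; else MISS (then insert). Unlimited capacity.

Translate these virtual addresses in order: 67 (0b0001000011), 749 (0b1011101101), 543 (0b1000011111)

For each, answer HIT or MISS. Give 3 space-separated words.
vaddr=67: (0,2) not in TLB -> MISS, insert
vaddr=749: (2,7) not in TLB -> MISS, insert
vaddr=543: (2,0) not in TLB -> MISS, insert

Answer: MISS MISS MISS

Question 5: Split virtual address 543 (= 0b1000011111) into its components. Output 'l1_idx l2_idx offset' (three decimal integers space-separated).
Answer: 2 0 31

Derivation:
vaddr = 543 = 0b1000011111
  top 2 bits -> l1_idx = 2
  next 3 bits -> l2_idx = 0
  bottom 5 bits -> offset = 31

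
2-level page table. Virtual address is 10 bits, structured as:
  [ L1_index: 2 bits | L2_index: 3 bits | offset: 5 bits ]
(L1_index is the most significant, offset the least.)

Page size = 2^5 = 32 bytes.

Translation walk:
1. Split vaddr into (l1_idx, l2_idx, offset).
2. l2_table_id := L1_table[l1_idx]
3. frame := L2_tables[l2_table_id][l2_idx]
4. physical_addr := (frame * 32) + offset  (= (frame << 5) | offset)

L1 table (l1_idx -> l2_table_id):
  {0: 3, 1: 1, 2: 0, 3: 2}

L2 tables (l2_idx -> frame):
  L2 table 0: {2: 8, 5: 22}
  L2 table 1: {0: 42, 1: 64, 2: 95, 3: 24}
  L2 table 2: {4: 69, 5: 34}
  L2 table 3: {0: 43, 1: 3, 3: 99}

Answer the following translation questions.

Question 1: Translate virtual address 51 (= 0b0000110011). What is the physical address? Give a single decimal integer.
vaddr = 51 = 0b0000110011
Split: l1_idx=0, l2_idx=1, offset=19
L1[0] = 3
L2[3][1] = 3
paddr = 3 * 32 + 19 = 115

Answer: 115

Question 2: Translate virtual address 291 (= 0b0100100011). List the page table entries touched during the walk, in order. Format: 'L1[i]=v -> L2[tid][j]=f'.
vaddr = 291 = 0b0100100011
Split: l1_idx=1, l2_idx=1, offset=3

Answer: L1[1]=1 -> L2[1][1]=64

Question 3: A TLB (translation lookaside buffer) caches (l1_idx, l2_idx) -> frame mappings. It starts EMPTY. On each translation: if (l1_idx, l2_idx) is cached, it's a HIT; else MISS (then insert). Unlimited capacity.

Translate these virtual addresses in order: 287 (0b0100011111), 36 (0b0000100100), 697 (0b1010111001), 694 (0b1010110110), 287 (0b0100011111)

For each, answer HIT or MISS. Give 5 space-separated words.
vaddr=287: (1,0) not in TLB -> MISS, insert
vaddr=36: (0,1) not in TLB -> MISS, insert
vaddr=697: (2,5) not in TLB -> MISS, insert
vaddr=694: (2,5) in TLB -> HIT
vaddr=287: (1,0) in TLB -> HIT

Answer: MISS MISS MISS HIT HIT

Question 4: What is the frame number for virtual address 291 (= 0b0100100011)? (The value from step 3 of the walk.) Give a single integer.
Answer: 64

Derivation:
vaddr = 291: l1_idx=1, l2_idx=1
L1[1] = 1; L2[1][1] = 64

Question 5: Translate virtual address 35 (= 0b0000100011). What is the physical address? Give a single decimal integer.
vaddr = 35 = 0b0000100011
Split: l1_idx=0, l2_idx=1, offset=3
L1[0] = 3
L2[3][1] = 3
paddr = 3 * 32 + 3 = 99

Answer: 99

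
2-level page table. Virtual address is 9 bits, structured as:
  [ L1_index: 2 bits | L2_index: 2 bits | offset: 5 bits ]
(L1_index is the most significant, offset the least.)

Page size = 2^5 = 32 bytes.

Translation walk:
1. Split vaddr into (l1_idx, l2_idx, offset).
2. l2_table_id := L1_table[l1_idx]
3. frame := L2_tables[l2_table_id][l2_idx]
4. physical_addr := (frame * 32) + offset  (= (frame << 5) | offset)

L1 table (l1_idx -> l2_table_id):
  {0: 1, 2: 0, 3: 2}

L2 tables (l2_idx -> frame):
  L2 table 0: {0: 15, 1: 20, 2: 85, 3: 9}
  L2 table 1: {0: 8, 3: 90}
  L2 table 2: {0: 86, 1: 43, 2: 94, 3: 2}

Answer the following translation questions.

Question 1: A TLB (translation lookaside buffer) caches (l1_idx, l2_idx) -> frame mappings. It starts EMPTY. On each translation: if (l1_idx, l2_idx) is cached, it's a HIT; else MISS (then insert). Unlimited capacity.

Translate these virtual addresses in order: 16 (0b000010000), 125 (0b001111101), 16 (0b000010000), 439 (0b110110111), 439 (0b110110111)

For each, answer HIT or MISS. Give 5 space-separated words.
Answer: MISS MISS HIT MISS HIT

Derivation:
vaddr=16: (0,0) not in TLB -> MISS, insert
vaddr=125: (0,3) not in TLB -> MISS, insert
vaddr=16: (0,0) in TLB -> HIT
vaddr=439: (3,1) not in TLB -> MISS, insert
vaddr=439: (3,1) in TLB -> HIT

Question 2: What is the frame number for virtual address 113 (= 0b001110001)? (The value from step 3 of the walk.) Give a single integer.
vaddr = 113: l1_idx=0, l2_idx=3
L1[0] = 1; L2[1][3] = 90

Answer: 90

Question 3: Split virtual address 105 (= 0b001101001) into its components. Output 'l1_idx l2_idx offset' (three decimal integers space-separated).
Answer: 0 3 9

Derivation:
vaddr = 105 = 0b001101001
  top 2 bits -> l1_idx = 0
  next 2 bits -> l2_idx = 3
  bottom 5 bits -> offset = 9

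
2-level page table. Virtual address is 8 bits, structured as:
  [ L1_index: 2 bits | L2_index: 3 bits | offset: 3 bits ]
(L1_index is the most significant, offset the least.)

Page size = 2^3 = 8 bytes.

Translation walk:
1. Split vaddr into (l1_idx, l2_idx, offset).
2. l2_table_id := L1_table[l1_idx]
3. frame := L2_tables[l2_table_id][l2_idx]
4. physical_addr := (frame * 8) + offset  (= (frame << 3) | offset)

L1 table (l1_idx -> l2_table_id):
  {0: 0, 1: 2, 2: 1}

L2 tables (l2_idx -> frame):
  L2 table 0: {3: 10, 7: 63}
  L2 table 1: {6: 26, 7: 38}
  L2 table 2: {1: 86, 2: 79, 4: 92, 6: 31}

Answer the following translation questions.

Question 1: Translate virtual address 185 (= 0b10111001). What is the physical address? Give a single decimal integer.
vaddr = 185 = 0b10111001
Split: l1_idx=2, l2_idx=7, offset=1
L1[2] = 1
L2[1][7] = 38
paddr = 38 * 8 + 1 = 305

Answer: 305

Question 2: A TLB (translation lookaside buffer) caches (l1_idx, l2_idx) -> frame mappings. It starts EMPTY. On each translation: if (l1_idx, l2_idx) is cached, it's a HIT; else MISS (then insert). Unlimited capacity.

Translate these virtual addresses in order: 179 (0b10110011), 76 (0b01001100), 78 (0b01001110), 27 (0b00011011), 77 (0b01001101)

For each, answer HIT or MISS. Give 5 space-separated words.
vaddr=179: (2,6) not in TLB -> MISS, insert
vaddr=76: (1,1) not in TLB -> MISS, insert
vaddr=78: (1,1) in TLB -> HIT
vaddr=27: (0,3) not in TLB -> MISS, insert
vaddr=77: (1,1) in TLB -> HIT

Answer: MISS MISS HIT MISS HIT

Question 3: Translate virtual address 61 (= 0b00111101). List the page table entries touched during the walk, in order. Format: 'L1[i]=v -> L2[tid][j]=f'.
Answer: L1[0]=0 -> L2[0][7]=63

Derivation:
vaddr = 61 = 0b00111101
Split: l1_idx=0, l2_idx=7, offset=5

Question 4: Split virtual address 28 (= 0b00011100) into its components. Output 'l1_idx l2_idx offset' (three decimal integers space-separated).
Answer: 0 3 4

Derivation:
vaddr = 28 = 0b00011100
  top 2 bits -> l1_idx = 0
  next 3 bits -> l2_idx = 3
  bottom 3 bits -> offset = 4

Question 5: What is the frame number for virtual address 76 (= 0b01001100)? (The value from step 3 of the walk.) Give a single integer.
vaddr = 76: l1_idx=1, l2_idx=1
L1[1] = 2; L2[2][1] = 86

Answer: 86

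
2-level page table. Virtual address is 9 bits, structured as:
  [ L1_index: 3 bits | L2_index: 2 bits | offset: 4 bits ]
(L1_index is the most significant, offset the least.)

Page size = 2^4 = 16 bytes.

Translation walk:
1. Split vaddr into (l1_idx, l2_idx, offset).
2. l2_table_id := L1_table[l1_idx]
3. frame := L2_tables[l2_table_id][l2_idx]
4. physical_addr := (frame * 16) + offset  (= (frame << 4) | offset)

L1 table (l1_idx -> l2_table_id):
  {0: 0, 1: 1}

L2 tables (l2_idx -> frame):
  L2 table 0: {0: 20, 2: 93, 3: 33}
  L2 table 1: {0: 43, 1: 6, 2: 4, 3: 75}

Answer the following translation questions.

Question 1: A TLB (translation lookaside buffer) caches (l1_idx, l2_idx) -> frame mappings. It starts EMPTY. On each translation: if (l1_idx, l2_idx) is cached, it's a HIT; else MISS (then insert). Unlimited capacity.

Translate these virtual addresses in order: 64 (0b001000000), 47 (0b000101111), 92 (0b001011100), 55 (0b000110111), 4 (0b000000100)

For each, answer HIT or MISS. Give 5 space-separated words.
Answer: MISS MISS MISS MISS MISS

Derivation:
vaddr=64: (1,0) not in TLB -> MISS, insert
vaddr=47: (0,2) not in TLB -> MISS, insert
vaddr=92: (1,1) not in TLB -> MISS, insert
vaddr=55: (0,3) not in TLB -> MISS, insert
vaddr=4: (0,0) not in TLB -> MISS, insert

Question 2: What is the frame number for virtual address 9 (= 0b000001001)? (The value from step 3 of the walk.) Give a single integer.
Answer: 20

Derivation:
vaddr = 9: l1_idx=0, l2_idx=0
L1[0] = 0; L2[0][0] = 20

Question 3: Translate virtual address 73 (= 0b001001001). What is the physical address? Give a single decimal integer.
Answer: 697

Derivation:
vaddr = 73 = 0b001001001
Split: l1_idx=1, l2_idx=0, offset=9
L1[1] = 1
L2[1][0] = 43
paddr = 43 * 16 + 9 = 697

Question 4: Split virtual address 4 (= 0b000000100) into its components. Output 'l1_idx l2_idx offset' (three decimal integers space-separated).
vaddr = 4 = 0b000000100
  top 3 bits -> l1_idx = 0
  next 2 bits -> l2_idx = 0
  bottom 4 bits -> offset = 4

Answer: 0 0 4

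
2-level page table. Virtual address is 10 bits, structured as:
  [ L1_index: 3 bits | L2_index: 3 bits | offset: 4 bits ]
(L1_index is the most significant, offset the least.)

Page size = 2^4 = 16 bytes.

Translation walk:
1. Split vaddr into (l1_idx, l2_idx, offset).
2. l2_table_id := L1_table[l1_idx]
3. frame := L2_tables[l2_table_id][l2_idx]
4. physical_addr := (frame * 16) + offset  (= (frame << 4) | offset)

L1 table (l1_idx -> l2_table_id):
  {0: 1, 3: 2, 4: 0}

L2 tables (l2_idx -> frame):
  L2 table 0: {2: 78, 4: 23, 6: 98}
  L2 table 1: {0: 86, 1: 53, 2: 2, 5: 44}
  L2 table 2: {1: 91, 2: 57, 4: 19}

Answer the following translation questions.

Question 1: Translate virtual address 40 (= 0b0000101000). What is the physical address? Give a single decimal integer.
Answer: 40

Derivation:
vaddr = 40 = 0b0000101000
Split: l1_idx=0, l2_idx=2, offset=8
L1[0] = 1
L2[1][2] = 2
paddr = 2 * 16 + 8 = 40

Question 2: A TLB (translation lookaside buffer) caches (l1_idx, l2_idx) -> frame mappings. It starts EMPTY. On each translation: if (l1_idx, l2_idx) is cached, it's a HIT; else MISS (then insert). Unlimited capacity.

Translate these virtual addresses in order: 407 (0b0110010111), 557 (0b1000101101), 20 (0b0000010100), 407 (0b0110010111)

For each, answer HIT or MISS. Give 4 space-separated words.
vaddr=407: (3,1) not in TLB -> MISS, insert
vaddr=557: (4,2) not in TLB -> MISS, insert
vaddr=20: (0,1) not in TLB -> MISS, insert
vaddr=407: (3,1) in TLB -> HIT

Answer: MISS MISS MISS HIT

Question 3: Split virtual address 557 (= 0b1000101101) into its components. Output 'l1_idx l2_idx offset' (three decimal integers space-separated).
Answer: 4 2 13

Derivation:
vaddr = 557 = 0b1000101101
  top 3 bits -> l1_idx = 4
  next 3 bits -> l2_idx = 2
  bottom 4 bits -> offset = 13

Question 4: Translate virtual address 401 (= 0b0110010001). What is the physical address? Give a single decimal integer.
Answer: 1457

Derivation:
vaddr = 401 = 0b0110010001
Split: l1_idx=3, l2_idx=1, offset=1
L1[3] = 2
L2[2][1] = 91
paddr = 91 * 16 + 1 = 1457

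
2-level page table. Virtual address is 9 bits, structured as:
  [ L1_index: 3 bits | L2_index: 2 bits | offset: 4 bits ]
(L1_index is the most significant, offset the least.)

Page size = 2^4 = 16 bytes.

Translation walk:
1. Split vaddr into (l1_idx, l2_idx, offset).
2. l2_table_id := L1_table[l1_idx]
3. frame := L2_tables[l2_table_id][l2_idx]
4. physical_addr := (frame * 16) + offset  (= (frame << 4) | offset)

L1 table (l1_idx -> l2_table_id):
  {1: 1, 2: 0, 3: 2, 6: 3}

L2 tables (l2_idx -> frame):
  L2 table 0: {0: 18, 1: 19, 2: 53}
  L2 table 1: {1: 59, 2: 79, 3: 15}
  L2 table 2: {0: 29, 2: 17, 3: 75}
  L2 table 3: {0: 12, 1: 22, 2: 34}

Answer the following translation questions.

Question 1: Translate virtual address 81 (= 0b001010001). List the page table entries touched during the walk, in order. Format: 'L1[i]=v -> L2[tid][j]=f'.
Answer: L1[1]=1 -> L2[1][1]=59

Derivation:
vaddr = 81 = 0b001010001
Split: l1_idx=1, l2_idx=1, offset=1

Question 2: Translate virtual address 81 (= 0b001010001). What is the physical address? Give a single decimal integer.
vaddr = 81 = 0b001010001
Split: l1_idx=1, l2_idx=1, offset=1
L1[1] = 1
L2[1][1] = 59
paddr = 59 * 16 + 1 = 945

Answer: 945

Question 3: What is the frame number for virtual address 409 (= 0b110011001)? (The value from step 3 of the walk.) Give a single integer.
vaddr = 409: l1_idx=6, l2_idx=1
L1[6] = 3; L2[3][1] = 22

Answer: 22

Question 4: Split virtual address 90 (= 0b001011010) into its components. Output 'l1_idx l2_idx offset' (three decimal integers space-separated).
vaddr = 90 = 0b001011010
  top 3 bits -> l1_idx = 1
  next 2 bits -> l2_idx = 1
  bottom 4 bits -> offset = 10

Answer: 1 1 10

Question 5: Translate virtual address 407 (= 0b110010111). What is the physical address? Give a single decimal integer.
vaddr = 407 = 0b110010111
Split: l1_idx=6, l2_idx=1, offset=7
L1[6] = 3
L2[3][1] = 22
paddr = 22 * 16 + 7 = 359

Answer: 359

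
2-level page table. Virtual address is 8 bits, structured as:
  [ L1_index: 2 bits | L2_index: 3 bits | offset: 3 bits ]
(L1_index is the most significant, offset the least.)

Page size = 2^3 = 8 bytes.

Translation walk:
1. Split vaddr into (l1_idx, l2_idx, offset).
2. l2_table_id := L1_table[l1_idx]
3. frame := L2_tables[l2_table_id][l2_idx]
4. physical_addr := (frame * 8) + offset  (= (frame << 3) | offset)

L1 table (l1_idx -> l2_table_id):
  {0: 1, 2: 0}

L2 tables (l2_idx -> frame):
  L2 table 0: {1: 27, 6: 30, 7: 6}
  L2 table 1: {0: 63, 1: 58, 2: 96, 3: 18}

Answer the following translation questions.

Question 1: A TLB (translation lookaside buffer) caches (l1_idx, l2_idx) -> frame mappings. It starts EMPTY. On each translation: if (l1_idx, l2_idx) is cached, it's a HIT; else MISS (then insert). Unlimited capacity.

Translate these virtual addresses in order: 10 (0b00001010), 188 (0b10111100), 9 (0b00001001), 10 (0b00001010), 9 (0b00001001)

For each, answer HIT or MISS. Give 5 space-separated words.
Answer: MISS MISS HIT HIT HIT

Derivation:
vaddr=10: (0,1) not in TLB -> MISS, insert
vaddr=188: (2,7) not in TLB -> MISS, insert
vaddr=9: (0,1) in TLB -> HIT
vaddr=10: (0,1) in TLB -> HIT
vaddr=9: (0,1) in TLB -> HIT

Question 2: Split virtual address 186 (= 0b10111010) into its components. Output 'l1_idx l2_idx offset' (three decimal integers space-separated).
Answer: 2 7 2

Derivation:
vaddr = 186 = 0b10111010
  top 2 bits -> l1_idx = 2
  next 3 bits -> l2_idx = 7
  bottom 3 bits -> offset = 2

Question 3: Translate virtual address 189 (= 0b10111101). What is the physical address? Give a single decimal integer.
Answer: 53

Derivation:
vaddr = 189 = 0b10111101
Split: l1_idx=2, l2_idx=7, offset=5
L1[2] = 0
L2[0][7] = 6
paddr = 6 * 8 + 5 = 53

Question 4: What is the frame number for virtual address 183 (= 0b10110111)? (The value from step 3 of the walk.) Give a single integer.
Answer: 30

Derivation:
vaddr = 183: l1_idx=2, l2_idx=6
L1[2] = 0; L2[0][6] = 30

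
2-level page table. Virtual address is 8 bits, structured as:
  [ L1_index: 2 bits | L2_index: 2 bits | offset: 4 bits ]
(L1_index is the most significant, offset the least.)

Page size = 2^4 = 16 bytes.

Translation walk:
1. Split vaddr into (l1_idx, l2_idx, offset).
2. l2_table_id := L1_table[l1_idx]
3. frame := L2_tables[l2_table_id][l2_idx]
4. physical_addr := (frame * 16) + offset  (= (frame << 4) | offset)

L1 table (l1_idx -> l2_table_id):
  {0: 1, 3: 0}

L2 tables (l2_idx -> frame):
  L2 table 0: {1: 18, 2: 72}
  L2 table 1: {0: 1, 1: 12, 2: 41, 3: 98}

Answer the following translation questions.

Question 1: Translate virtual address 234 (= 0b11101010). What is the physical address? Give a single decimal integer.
vaddr = 234 = 0b11101010
Split: l1_idx=3, l2_idx=2, offset=10
L1[3] = 0
L2[0][2] = 72
paddr = 72 * 16 + 10 = 1162

Answer: 1162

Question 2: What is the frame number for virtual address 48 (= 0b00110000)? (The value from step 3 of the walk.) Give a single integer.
vaddr = 48: l1_idx=0, l2_idx=3
L1[0] = 1; L2[1][3] = 98

Answer: 98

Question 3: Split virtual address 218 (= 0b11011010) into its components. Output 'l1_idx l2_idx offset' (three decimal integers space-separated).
Answer: 3 1 10

Derivation:
vaddr = 218 = 0b11011010
  top 2 bits -> l1_idx = 3
  next 2 bits -> l2_idx = 1
  bottom 4 bits -> offset = 10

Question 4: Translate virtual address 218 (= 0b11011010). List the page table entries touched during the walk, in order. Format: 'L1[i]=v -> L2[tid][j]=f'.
Answer: L1[3]=0 -> L2[0][1]=18

Derivation:
vaddr = 218 = 0b11011010
Split: l1_idx=3, l2_idx=1, offset=10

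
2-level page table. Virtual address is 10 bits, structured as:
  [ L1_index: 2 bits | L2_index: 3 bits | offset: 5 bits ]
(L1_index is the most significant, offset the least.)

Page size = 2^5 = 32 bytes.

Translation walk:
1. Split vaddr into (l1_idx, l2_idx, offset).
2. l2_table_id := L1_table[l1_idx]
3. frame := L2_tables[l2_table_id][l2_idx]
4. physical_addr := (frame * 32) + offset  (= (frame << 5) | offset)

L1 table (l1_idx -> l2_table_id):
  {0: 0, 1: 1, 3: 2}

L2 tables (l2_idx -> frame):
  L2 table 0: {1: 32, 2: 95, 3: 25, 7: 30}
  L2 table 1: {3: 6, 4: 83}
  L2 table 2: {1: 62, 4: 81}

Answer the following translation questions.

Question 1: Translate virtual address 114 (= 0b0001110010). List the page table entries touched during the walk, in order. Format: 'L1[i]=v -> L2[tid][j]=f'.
Answer: L1[0]=0 -> L2[0][3]=25

Derivation:
vaddr = 114 = 0b0001110010
Split: l1_idx=0, l2_idx=3, offset=18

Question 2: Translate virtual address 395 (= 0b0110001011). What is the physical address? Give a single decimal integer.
vaddr = 395 = 0b0110001011
Split: l1_idx=1, l2_idx=4, offset=11
L1[1] = 1
L2[1][4] = 83
paddr = 83 * 32 + 11 = 2667

Answer: 2667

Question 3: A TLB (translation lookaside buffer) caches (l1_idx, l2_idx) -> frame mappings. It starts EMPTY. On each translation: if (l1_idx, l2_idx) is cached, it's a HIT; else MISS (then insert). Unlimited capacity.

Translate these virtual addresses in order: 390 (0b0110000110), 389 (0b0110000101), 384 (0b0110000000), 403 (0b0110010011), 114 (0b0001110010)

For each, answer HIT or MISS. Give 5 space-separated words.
Answer: MISS HIT HIT HIT MISS

Derivation:
vaddr=390: (1,4) not in TLB -> MISS, insert
vaddr=389: (1,4) in TLB -> HIT
vaddr=384: (1,4) in TLB -> HIT
vaddr=403: (1,4) in TLB -> HIT
vaddr=114: (0,3) not in TLB -> MISS, insert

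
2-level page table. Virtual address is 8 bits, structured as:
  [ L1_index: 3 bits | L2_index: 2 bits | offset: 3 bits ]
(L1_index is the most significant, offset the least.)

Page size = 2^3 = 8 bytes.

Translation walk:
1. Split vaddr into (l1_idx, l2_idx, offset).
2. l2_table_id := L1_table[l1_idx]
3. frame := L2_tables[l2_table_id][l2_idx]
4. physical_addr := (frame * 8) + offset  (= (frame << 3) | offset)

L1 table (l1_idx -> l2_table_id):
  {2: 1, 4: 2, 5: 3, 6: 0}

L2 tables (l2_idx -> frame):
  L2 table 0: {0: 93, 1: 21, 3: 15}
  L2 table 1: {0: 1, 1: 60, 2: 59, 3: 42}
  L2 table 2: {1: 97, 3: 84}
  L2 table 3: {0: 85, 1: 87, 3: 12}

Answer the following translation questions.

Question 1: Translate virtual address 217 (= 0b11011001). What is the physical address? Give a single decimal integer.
vaddr = 217 = 0b11011001
Split: l1_idx=6, l2_idx=3, offset=1
L1[6] = 0
L2[0][3] = 15
paddr = 15 * 8 + 1 = 121

Answer: 121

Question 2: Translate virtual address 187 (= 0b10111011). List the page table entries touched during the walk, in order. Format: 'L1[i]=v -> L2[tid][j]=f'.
vaddr = 187 = 0b10111011
Split: l1_idx=5, l2_idx=3, offset=3

Answer: L1[5]=3 -> L2[3][3]=12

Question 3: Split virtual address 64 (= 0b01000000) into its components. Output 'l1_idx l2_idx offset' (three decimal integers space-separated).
vaddr = 64 = 0b01000000
  top 3 bits -> l1_idx = 2
  next 2 bits -> l2_idx = 0
  bottom 3 bits -> offset = 0

Answer: 2 0 0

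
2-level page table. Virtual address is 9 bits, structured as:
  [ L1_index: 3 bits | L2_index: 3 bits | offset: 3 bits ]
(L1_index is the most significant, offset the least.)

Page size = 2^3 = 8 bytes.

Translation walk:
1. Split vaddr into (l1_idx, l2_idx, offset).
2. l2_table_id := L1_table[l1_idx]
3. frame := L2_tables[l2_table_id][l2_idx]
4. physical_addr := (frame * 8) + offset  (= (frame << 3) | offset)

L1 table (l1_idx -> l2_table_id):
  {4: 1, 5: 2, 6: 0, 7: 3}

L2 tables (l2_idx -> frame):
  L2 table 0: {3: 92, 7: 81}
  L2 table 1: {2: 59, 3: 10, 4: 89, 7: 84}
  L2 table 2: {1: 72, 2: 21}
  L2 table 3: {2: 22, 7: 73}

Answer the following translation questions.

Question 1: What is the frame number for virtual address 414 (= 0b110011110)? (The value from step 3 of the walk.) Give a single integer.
vaddr = 414: l1_idx=6, l2_idx=3
L1[6] = 0; L2[0][3] = 92

Answer: 92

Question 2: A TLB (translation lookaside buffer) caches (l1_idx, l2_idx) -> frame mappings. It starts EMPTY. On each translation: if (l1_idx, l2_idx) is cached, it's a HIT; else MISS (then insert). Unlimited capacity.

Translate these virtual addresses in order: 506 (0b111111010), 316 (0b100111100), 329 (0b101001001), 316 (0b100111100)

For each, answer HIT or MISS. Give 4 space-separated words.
vaddr=506: (7,7) not in TLB -> MISS, insert
vaddr=316: (4,7) not in TLB -> MISS, insert
vaddr=329: (5,1) not in TLB -> MISS, insert
vaddr=316: (4,7) in TLB -> HIT

Answer: MISS MISS MISS HIT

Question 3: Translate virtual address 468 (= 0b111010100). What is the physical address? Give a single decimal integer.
Answer: 180

Derivation:
vaddr = 468 = 0b111010100
Split: l1_idx=7, l2_idx=2, offset=4
L1[7] = 3
L2[3][2] = 22
paddr = 22 * 8 + 4 = 180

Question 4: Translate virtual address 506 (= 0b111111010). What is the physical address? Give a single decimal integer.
vaddr = 506 = 0b111111010
Split: l1_idx=7, l2_idx=7, offset=2
L1[7] = 3
L2[3][7] = 73
paddr = 73 * 8 + 2 = 586

Answer: 586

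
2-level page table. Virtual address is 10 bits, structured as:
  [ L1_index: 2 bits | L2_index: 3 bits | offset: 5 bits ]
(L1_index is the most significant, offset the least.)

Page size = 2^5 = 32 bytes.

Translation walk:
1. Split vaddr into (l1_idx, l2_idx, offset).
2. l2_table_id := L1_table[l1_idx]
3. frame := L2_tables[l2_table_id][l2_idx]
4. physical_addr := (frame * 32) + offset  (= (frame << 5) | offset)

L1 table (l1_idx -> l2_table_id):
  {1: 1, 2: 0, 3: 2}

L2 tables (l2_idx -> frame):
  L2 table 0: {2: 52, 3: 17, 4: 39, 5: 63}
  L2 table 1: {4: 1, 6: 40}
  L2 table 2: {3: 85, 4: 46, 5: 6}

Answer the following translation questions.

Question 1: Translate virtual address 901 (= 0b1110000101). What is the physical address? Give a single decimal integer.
Answer: 1477

Derivation:
vaddr = 901 = 0b1110000101
Split: l1_idx=3, l2_idx=4, offset=5
L1[3] = 2
L2[2][4] = 46
paddr = 46 * 32 + 5 = 1477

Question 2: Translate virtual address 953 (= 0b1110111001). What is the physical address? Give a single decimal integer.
vaddr = 953 = 0b1110111001
Split: l1_idx=3, l2_idx=5, offset=25
L1[3] = 2
L2[2][5] = 6
paddr = 6 * 32 + 25 = 217

Answer: 217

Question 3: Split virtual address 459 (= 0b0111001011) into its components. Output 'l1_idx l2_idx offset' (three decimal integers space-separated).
Answer: 1 6 11

Derivation:
vaddr = 459 = 0b0111001011
  top 2 bits -> l1_idx = 1
  next 3 bits -> l2_idx = 6
  bottom 5 bits -> offset = 11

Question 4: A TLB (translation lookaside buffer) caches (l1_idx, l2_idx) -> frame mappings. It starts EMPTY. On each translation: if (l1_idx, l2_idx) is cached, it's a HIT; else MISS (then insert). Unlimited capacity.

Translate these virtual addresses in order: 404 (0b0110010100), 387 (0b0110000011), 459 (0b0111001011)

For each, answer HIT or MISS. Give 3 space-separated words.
vaddr=404: (1,4) not in TLB -> MISS, insert
vaddr=387: (1,4) in TLB -> HIT
vaddr=459: (1,6) not in TLB -> MISS, insert

Answer: MISS HIT MISS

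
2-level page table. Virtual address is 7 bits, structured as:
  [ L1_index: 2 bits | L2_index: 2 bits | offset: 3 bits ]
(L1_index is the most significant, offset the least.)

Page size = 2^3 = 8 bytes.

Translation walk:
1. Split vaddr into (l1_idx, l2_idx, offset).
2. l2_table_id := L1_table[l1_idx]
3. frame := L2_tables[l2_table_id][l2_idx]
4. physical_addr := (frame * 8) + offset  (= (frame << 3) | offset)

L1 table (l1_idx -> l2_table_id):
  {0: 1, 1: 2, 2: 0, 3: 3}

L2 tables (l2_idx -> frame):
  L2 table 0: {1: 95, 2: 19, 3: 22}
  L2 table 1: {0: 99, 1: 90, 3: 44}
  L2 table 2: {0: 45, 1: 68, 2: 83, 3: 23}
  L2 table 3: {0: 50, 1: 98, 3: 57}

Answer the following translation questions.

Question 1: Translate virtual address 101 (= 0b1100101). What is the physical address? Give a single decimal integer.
vaddr = 101 = 0b1100101
Split: l1_idx=3, l2_idx=0, offset=5
L1[3] = 3
L2[3][0] = 50
paddr = 50 * 8 + 5 = 405

Answer: 405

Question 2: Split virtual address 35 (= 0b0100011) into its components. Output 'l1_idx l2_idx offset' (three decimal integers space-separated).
Answer: 1 0 3

Derivation:
vaddr = 35 = 0b0100011
  top 2 bits -> l1_idx = 1
  next 2 bits -> l2_idx = 0
  bottom 3 bits -> offset = 3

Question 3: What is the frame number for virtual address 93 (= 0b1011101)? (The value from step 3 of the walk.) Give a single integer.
Answer: 22

Derivation:
vaddr = 93: l1_idx=2, l2_idx=3
L1[2] = 0; L2[0][3] = 22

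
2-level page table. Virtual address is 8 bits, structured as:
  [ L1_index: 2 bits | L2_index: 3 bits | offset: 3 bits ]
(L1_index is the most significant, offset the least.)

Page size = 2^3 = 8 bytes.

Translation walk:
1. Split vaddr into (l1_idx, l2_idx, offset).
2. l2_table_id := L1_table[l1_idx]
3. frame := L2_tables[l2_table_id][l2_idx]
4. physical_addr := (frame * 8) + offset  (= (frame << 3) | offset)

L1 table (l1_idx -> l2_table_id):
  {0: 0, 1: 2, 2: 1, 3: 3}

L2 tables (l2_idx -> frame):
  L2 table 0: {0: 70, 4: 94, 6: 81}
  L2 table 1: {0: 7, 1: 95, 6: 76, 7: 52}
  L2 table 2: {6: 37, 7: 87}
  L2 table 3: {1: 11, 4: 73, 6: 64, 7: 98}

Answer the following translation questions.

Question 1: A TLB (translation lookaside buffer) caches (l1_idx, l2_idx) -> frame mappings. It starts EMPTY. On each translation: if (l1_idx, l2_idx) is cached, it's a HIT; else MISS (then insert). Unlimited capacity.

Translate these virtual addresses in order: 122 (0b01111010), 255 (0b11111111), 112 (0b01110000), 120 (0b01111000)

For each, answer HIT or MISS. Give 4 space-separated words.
vaddr=122: (1,7) not in TLB -> MISS, insert
vaddr=255: (3,7) not in TLB -> MISS, insert
vaddr=112: (1,6) not in TLB -> MISS, insert
vaddr=120: (1,7) in TLB -> HIT

Answer: MISS MISS MISS HIT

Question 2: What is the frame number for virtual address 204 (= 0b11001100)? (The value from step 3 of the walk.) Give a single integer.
vaddr = 204: l1_idx=3, l2_idx=1
L1[3] = 3; L2[3][1] = 11

Answer: 11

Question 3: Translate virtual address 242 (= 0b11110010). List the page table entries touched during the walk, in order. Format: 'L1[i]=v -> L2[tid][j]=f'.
Answer: L1[3]=3 -> L2[3][6]=64

Derivation:
vaddr = 242 = 0b11110010
Split: l1_idx=3, l2_idx=6, offset=2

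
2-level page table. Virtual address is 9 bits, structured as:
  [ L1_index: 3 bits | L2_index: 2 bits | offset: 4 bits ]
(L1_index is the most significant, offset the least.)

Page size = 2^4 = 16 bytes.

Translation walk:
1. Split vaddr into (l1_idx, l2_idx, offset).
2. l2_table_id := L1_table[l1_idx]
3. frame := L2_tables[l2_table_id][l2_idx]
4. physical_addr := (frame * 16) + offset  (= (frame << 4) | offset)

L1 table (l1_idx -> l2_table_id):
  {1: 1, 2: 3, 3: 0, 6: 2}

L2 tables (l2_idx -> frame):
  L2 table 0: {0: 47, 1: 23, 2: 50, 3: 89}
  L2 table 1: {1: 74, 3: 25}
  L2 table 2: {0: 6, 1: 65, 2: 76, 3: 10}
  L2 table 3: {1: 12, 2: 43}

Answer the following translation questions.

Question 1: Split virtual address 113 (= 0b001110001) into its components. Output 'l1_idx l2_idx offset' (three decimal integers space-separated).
vaddr = 113 = 0b001110001
  top 3 bits -> l1_idx = 1
  next 2 bits -> l2_idx = 3
  bottom 4 bits -> offset = 1

Answer: 1 3 1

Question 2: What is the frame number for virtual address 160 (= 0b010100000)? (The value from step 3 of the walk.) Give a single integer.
vaddr = 160: l1_idx=2, l2_idx=2
L1[2] = 3; L2[3][2] = 43

Answer: 43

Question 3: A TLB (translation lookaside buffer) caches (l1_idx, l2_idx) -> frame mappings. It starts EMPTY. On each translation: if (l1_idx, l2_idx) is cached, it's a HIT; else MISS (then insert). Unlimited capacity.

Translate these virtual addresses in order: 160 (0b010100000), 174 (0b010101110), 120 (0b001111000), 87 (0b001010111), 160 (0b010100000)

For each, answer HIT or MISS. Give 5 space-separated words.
vaddr=160: (2,2) not in TLB -> MISS, insert
vaddr=174: (2,2) in TLB -> HIT
vaddr=120: (1,3) not in TLB -> MISS, insert
vaddr=87: (1,1) not in TLB -> MISS, insert
vaddr=160: (2,2) in TLB -> HIT

Answer: MISS HIT MISS MISS HIT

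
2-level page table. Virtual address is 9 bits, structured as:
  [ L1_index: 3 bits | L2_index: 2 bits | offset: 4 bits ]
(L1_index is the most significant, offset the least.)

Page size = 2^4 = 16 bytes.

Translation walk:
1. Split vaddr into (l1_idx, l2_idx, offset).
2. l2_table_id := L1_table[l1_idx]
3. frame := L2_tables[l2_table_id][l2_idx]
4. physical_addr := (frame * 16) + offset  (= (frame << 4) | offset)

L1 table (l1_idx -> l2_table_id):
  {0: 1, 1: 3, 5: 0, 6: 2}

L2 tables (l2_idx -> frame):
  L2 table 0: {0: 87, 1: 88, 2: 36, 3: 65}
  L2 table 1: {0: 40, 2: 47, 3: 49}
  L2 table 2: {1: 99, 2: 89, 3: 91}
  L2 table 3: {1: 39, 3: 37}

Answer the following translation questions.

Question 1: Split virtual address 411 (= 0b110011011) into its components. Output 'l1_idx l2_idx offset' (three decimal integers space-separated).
Answer: 6 1 11

Derivation:
vaddr = 411 = 0b110011011
  top 3 bits -> l1_idx = 6
  next 2 bits -> l2_idx = 1
  bottom 4 bits -> offset = 11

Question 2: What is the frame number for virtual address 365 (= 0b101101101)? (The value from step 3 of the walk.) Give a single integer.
vaddr = 365: l1_idx=5, l2_idx=2
L1[5] = 0; L2[0][2] = 36

Answer: 36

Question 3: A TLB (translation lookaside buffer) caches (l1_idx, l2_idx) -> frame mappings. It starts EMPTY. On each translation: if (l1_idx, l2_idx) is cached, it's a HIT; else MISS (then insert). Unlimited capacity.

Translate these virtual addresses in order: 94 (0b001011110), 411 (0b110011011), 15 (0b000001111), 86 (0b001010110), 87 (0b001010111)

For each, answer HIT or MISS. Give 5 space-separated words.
vaddr=94: (1,1) not in TLB -> MISS, insert
vaddr=411: (6,1) not in TLB -> MISS, insert
vaddr=15: (0,0) not in TLB -> MISS, insert
vaddr=86: (1,1) in TLB -> HIT
vaddr=87: (1,1) in TLB -> HIT

Answer: MISS MISS MISS HIT HIT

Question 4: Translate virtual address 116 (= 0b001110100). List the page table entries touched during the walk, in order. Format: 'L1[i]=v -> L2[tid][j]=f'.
Answer: L1[1]=3 -> L2[3][3]=37

Derivation:
vaddr = 116 = 0b001110100
Split: l1_idx=1, l2_idx=3, offset=4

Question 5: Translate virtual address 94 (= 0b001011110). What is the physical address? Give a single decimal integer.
vaddr = 94 = 0b001011110
Split: l1_idx=1, l2_idx=1, offset=14
L1[1] = 3
L2[3][1] = 39
paddr = 39 * 16 + 14 = 638

Answer: 638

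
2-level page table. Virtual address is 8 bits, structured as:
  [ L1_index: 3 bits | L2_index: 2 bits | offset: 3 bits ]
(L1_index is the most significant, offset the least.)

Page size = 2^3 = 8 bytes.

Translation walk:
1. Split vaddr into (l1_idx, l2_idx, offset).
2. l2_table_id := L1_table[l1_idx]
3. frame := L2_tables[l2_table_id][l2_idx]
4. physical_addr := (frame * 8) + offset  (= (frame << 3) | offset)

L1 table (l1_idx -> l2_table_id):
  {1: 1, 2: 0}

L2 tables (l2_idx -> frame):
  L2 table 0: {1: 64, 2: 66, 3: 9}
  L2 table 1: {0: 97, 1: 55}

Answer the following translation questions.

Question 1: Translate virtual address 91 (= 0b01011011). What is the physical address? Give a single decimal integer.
vaddr = 91 = 0b01011011
Split: l1_idx=2, l2_idx=3, offset=3
L1[2] = 0
L2[0][3] = 9
paddr = 9 * 8 + 3 = 75

Answer: 75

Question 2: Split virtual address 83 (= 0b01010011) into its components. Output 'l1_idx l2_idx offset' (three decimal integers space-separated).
vaddr = 83 = 0b01010011
  top 3 bits -> l1_idx = 2
  next 2 bits -> l2_idx = 2
  bottom 3 bits -> offset = 3

Answer: 2 2 3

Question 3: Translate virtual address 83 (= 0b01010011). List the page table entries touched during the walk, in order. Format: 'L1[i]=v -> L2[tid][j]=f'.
Answer: L1[2]=0 -> L2[0][2]=66

Derivation:
vaddr = 83 = 0b01010011
Split: l1_idx=2, l2_idx=2, offset=3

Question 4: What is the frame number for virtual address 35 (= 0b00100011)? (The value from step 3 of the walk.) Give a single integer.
Answer: 97

Derivation:
vaddr = 35: l1_idx=1, l2_idx=0
L1[1] = 1; L2[1][0] = 97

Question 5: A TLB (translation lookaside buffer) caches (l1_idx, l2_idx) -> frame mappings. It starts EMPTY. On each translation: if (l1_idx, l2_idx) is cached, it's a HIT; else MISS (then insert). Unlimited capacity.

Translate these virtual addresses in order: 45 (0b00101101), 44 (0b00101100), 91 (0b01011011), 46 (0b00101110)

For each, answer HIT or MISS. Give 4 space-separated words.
Answer: MISS HIT MISS HIT

Derivation:
vaddr=45: (1,1) not in TLB -> MISS, insert
vaddr=44: (1,1) in TLB -> HIT
vaddr=91: (2,3) not in TLB -> MISS, insert
vaddr=46: (1,1) in TLB -> HIT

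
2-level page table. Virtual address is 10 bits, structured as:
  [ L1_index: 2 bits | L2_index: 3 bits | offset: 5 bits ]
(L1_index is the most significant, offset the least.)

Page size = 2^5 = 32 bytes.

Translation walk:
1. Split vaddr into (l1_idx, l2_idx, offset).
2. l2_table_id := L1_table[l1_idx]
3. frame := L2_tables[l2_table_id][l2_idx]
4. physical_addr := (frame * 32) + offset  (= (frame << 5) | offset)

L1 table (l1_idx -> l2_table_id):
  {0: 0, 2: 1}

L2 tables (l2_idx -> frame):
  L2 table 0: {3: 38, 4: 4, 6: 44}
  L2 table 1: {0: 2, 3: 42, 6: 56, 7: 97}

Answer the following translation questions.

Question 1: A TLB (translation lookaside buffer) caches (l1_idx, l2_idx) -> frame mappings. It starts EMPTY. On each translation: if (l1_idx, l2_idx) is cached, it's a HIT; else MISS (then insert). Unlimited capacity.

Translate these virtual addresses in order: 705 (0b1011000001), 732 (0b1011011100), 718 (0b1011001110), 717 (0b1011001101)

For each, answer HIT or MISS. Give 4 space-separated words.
Answer: MISS HIT HIT HIT

Derivation:
vaddr=705: (2,6) not in TLB -> MISS, insert
vaddr=732: (2,6) in TLB -> HIT
vaddr=718: (2,6) in TLB -> HIT
vaddr=717: (2,6) in TLB -> HIT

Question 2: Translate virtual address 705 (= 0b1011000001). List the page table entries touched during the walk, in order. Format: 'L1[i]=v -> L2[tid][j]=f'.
vaddr = 705 = 0b1011000001
Split: l1_idx=2, l2_idx=6, offset=1

Answer: L1[2]=1 -> L2[1][6]=56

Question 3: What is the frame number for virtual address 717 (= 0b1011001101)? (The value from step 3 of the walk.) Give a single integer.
Answer: 56

Derivation:
vaddr = 717: l1_idx=2, l2_idx=6
L1[2] = 1; L2[1][6] = 56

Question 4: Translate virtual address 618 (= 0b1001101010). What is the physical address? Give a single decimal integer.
Answer: 1354

Derivation:
vaddr = 618 = 0b1001101010
Split: l1_idx=2, l2_idx=3, offset=10
L1[2] = 1
L2[1][3] = 42
paddr = 42 * 32 + 10 = 1354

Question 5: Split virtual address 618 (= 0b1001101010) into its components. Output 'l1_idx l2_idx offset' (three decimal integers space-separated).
Answer: 2 3 10

Derivation:
vaddr = 618 = 0b1001101010
  top 2 bits -> l1_idx = 2
  next 3 bits -> l2_idx = 3
  bottom 5 bits -> offset = 10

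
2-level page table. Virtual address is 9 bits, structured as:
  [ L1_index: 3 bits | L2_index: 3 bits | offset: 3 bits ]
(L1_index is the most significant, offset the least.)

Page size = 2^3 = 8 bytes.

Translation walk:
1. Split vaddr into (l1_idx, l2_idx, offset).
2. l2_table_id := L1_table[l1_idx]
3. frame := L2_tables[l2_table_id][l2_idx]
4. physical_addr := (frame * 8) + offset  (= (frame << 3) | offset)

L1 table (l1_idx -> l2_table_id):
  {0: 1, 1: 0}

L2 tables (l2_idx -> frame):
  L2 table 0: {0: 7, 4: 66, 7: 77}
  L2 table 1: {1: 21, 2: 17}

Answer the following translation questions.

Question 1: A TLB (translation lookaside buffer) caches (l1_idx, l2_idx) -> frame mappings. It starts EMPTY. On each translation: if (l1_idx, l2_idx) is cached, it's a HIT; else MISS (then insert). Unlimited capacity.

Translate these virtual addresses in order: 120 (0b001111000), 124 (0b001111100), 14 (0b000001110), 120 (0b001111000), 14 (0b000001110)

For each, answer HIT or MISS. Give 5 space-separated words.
vaddr=120: (1,7) not in TLB -> MISS, insert
vaddr=124: (1,7) in TLB -> HIT
vaddr=14: (0,1) not in TLB -> MISS, insert
vaddr=120: (1,7) in TLB -> HIT
vaddr=14: (0,1) in TLB -> HIT

Answer: MISS HIT MISS HIT HIT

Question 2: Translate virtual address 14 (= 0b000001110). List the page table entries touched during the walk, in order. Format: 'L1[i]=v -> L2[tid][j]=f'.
Answer: L1[0]=1 -> L2[1][1]=21

Derivation:
vaddr = 14 = 0b000001110
Split: l1_idx=0, l2_idx=1, offset=6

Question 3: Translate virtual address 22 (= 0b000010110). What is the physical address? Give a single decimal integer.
Answer: 142

Derivation:
vaddr = 22 = 0b000010110
Split: l1_idx=0, l2_idx=2, offset=6
L1[0] = 1
L2[1][2] = 17
paddr = 17 * 8 + 6 = 142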